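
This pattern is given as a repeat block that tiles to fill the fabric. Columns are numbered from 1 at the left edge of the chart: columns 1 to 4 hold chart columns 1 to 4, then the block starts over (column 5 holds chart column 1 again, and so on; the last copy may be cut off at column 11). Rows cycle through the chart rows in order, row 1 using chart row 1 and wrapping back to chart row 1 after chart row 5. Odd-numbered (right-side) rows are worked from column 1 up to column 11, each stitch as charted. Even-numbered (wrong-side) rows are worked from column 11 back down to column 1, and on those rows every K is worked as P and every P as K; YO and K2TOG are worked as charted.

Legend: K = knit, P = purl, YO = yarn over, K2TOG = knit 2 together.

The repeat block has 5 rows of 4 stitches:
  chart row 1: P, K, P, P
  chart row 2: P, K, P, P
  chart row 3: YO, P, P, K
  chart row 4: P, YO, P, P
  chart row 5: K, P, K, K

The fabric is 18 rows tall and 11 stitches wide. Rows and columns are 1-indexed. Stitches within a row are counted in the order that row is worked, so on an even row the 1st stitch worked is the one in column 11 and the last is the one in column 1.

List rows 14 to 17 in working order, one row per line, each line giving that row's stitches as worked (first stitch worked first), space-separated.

Row 14: chart row 4, WS - tiled (columns 1-11): P YO P P P YO P P P YO P; work from column 11 back to 1 with K<->P swapped.
Row 15: chart row 5, RS - tile across columns 1-11 and work as-is.
Row 16: chart row 1, WS - tiled (columns 1-11): P K P P P K P P P K P; work from column 11 back to 1 with K<->P swapped.
Row 17: chart row 2, RS - tile across columns 1-11 and work as-is.

Result:
K YO K K K YO K K K YO K
K P K K K P K K K P K
K P K K K P K K K P K
P K P P P K P P P K P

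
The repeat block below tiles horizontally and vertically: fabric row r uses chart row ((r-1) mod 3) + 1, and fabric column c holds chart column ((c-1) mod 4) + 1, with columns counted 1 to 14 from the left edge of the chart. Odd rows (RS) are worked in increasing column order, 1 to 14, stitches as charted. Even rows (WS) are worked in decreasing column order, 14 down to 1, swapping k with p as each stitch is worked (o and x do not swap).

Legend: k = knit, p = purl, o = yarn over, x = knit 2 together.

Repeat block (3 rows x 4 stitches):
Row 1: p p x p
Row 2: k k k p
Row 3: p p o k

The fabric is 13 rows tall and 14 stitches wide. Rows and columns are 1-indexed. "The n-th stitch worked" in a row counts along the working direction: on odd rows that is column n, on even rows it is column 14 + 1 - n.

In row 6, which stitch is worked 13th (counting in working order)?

Row 6: (6-1) mod 3 = 2, so use chart row 3. Even row -> WS.
Chart row 3 tiled across columns 1-14: p p o k p p o k p p o k p p
WS row: flip the tiled sequence (start at column 14) and apply k<->p; o and x stay.
Row 6 as worked: k k p o k k p o k k p o k k
The 13th stitch worked is k.

Result:
k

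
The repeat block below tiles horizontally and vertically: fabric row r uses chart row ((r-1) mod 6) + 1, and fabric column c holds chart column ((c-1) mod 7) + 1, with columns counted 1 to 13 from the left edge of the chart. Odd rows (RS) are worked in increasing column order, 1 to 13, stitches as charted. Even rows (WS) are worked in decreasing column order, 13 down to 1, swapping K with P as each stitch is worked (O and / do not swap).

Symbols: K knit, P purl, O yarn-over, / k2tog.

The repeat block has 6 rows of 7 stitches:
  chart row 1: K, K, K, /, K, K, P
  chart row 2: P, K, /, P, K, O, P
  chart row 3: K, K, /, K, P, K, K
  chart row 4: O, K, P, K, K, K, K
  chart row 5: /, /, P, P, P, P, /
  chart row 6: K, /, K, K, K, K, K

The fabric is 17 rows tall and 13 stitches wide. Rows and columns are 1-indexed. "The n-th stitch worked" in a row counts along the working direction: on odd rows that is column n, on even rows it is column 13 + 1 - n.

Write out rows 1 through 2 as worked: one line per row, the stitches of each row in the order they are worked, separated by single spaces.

Row 1: chart row 1, RS - tile across columns 1-13 and work as-is.
Row 2: chart row 2, WS - tiled (columns 1-13): P K / P K O P P K / P K O; work from column 13 back to 1 with K<->P swapped.

Rows as worked:
K K K / K K P K K K / K K
O P K / P K K O P K / P K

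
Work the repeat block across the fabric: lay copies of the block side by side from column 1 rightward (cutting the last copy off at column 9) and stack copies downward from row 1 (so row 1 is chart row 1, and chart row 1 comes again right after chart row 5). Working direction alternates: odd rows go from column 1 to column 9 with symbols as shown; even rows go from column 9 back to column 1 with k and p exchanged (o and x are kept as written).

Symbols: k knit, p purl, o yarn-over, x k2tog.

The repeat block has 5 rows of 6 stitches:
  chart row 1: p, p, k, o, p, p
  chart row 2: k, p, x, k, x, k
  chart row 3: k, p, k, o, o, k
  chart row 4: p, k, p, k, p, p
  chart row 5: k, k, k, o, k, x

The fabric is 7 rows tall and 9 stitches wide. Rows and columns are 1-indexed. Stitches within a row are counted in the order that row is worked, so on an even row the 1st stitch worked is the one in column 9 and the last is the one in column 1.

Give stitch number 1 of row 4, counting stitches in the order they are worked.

Stitch:
k

Derivation:
Row 4 uses chart row ((4-1) mod 5)+1 = 4. Row 4 is even, so WS.
Chart row 4 tiled across columns 1-9: p k p k p p p k p
Wrong side: read the tiled row from column 9 down to 1 and exchange k with p (leave o, x).
Row 4 as worked: k p k k k p k p k
The 1st stitch worked is k.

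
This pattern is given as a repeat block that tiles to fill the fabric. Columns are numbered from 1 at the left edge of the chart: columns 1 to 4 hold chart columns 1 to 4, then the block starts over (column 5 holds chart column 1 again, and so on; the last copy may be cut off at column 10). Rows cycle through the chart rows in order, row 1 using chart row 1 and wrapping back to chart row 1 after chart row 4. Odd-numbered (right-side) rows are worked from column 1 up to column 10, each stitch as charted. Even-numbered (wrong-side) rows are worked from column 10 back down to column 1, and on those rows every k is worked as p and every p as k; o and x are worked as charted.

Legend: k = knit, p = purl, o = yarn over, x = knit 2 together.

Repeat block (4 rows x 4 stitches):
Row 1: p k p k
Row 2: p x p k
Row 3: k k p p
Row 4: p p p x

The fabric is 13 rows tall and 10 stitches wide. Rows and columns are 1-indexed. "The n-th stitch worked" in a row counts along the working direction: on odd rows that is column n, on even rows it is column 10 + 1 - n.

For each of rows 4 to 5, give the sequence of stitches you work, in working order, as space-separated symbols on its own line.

Row 4: chart row 4, WS - tiled (columns 1-10): p p p x p p p x p p; work from column 10 back to 1 with k<->p swapped.
Row 5: chart row 1, RS - tile across columns 1-10 and work as-is.

Result:
k k x k k k x k k k
p k p k p k p k p k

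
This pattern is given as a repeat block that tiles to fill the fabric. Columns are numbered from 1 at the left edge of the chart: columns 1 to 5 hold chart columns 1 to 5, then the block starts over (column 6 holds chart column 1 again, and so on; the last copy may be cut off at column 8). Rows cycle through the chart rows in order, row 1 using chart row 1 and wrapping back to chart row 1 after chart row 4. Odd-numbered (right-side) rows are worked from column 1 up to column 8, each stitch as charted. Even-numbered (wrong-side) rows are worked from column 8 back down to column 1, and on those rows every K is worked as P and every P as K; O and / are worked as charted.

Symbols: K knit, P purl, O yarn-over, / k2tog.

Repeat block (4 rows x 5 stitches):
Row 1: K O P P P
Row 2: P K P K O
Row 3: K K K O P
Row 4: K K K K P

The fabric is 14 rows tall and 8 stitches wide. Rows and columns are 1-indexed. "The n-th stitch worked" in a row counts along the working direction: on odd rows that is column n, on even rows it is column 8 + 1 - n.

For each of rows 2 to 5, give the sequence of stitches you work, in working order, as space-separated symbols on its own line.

Row 2: chart row 2, WS - tiled (columns 1-8): P K P K O P K P; work from column 8 back to 1 with K<->P swapped.
Row 3: chart row 3, RS - tile across columns 1-8 and work as-is.
Row 4: chart row 4, WS - tiled (columns 1-8): K K K K P K K K; work from column 8 back to 1 with K<->P swapped.
Row 5: chart row 1, RS - tile across columns 1-8 and work as-is.

Result:
K P K O P K P K
K K K O P K K K
P P P K P P P P
K O P P P K O P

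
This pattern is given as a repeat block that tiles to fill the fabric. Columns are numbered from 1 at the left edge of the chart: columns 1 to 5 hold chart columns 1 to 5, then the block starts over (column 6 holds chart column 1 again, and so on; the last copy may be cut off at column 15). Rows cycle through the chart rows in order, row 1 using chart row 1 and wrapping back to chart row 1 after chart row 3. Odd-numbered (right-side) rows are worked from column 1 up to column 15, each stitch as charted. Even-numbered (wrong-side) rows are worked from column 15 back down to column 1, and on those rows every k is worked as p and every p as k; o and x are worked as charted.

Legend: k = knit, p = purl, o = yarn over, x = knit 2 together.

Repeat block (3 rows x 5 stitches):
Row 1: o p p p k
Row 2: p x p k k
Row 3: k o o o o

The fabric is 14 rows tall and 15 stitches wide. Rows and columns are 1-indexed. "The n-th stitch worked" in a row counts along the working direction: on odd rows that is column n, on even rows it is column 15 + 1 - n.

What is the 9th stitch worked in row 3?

For row 3: chart row = ((3-1) mod 3) + 1 = 3; this is a RS (odd) row.
Chart row 3 tiled across columns 1-15: k o o o o k o o o o k o o o o
RS: work column 1 to column 15, symbols as charted — the tiled row is the row as worked.
Stitch 9 in working order -> o

Result:
o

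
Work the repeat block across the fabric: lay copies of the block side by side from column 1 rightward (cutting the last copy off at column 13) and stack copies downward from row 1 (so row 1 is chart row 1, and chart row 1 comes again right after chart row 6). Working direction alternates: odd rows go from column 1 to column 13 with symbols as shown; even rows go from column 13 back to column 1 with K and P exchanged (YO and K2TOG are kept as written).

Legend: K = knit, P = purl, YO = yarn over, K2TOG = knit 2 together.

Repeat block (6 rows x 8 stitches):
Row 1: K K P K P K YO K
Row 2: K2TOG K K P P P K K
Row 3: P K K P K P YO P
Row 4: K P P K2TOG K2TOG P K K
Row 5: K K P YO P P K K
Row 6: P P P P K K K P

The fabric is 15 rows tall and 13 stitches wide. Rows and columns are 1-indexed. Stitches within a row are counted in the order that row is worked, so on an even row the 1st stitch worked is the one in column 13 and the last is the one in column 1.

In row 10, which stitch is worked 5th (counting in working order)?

== STITCH ==
P

Derivation:
Row 10: (10-1) mod 6 = 3, so use chart row 4. Even row -> WS.
Chart row 4 tiled across columns 1-13: K P P K2TOG K2TOG P K K K P P K2TOG K2TOG
Wrong side: read the tiled row from column 13 down to 1 and exchange K with P (leave YO, K2TOG).
Row 10 as worked: K2TOG K2TOG K K P P P K K2TOG K2TOG K K P
Counting 5 along the worked row gives P.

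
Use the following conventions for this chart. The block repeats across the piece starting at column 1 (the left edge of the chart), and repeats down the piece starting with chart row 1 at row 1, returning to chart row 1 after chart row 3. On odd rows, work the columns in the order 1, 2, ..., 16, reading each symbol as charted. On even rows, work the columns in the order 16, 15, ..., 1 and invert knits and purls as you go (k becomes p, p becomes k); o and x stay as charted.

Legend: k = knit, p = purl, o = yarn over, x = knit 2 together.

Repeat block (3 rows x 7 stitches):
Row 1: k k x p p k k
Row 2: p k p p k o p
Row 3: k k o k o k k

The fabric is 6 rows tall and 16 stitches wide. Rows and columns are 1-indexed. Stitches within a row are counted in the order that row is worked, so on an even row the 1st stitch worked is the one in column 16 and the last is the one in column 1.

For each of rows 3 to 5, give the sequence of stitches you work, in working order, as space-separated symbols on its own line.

Row 3: chart row 3, RS - tile across columns 1-16 and work as-is.
Row 4: chart row 1, WS - tiled (columns 1-16): k k x p p k k k k x p p k k k k; work from column 16 back to 1 with k<->p swapped.
Row 5: chart row 2, RS - tile across columns 1-16 and work as-is.

Rows as worked:
k k o k o k k k k o k o k k k k
p p p p k k x p p p p k k x p p
p k p p k o p p k p p k o p p k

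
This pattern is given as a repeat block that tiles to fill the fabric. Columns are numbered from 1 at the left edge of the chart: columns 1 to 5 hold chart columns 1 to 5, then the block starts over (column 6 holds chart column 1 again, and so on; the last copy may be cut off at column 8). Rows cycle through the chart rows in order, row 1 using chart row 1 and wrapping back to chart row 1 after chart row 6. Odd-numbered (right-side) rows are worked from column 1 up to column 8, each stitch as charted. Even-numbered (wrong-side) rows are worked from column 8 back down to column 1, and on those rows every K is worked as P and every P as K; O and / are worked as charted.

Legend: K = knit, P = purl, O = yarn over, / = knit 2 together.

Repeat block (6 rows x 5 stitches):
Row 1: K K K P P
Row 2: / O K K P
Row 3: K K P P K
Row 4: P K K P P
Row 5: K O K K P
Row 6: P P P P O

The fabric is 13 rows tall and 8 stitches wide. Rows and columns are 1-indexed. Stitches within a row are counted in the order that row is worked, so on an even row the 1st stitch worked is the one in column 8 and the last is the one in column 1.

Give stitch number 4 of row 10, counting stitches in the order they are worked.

Stitch:
K

Derivation:
Row 10 uses chart row ((10-1) mod 6)+1 = 4. Row 10 is even, so WS.
Chart row 4 tiled across columns 1-8: P K K P P P K K
WS: work from column 8 back to column 1 (reverse the tiled row), swapping K<->P (O and / unchanged).
Row 10 as worked: P P K K K P P K
Counting 4 along the worked row gives K.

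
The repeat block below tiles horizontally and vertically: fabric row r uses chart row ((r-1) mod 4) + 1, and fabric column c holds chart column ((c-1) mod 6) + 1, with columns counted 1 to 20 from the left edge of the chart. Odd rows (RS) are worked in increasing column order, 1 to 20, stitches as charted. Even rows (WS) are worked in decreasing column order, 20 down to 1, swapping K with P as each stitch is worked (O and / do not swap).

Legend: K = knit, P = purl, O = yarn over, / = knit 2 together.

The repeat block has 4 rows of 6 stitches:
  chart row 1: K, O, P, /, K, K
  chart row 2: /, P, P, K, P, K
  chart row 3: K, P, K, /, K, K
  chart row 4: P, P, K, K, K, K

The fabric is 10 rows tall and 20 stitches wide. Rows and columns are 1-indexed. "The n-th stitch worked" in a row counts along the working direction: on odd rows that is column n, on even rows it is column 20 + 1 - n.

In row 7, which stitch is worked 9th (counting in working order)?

Row 7: (7-1) mod 4 = 2, so use chart row 3. Odd row -> RS.
Chart row 3 tiled across columns 1-20: K P K / K K K P K / K K K P K / K K K P
RS row: no reversal, no swap; stitch n worked = column n.
The 9th stitch worked is K.

Result:
K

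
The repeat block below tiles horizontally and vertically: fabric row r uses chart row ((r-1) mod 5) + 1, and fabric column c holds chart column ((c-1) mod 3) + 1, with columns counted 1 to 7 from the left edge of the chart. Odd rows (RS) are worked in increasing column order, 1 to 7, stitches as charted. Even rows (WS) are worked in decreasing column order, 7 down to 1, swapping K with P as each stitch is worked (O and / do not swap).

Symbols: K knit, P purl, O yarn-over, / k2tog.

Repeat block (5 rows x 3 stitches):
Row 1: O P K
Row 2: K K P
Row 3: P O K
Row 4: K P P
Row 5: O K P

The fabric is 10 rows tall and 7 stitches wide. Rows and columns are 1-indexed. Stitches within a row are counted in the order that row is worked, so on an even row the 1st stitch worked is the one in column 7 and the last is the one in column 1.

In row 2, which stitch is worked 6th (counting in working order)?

== STITCH ==
P

Derivation:
Row 2: (2-1) mod 5 = 1, so use chart row 2. Even row -> WS.
Chart row 2 tiled across columns 1-7: K K P K K P K
WS: work from column 7 back to column 1 (reverse the tiled row), swapping K<->P (O and / unchanged).
Row 2 as worked: P K P P K P P
Counting 6 along the worked row gives P.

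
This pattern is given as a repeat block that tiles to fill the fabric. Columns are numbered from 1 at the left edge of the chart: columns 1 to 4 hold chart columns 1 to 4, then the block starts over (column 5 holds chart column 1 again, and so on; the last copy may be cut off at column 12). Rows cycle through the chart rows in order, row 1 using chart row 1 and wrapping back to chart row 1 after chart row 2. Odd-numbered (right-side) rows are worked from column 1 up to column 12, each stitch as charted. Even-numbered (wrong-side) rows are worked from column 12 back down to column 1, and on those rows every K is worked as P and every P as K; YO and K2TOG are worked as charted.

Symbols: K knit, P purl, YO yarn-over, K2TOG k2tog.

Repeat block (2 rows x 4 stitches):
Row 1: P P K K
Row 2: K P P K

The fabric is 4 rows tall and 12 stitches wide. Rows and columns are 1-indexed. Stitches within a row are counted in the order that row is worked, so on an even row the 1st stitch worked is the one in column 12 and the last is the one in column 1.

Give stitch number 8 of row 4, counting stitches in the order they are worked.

Row 4: (4-1) mod 2 = 1, so use chart row 2. Even row -> WS.
Chart row 2 tiled across columns 1-12: K P P K K P P K K P P K
WS row: flip the tiled sequence (start at column 12) and apply K<->P; YO and K2TOG stay.
Row 4 as worked: P K K P P K K P P K K P
Stitch 8 in working order -> P

Result:
P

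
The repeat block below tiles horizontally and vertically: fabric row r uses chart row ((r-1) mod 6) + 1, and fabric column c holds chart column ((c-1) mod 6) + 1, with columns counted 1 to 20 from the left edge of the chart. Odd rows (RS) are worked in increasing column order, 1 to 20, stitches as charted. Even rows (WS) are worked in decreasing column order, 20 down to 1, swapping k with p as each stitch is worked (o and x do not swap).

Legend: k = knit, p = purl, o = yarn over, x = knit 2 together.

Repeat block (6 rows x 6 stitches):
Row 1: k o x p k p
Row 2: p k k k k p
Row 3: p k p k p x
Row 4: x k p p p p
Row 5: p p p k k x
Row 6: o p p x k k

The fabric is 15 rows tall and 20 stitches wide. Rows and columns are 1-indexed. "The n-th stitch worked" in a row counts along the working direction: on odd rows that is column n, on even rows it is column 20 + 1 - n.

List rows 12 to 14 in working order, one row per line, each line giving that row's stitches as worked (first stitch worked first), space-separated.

== ROWS AS WORKED ==
k o p p x k k o p p x k k o p p x k k o
k o x p k p k o x p k p k o x p k p k o
p k k p p p p k k p p p p k k p p p p k

Derivation:
Row 12: chart row 6, WS - tiled (columns 1-20): o p p x k k o p p x k k o p p x k k o p; work from column 20 back to 1 with k<->p swapped.
Row 13: chart row 1, RS - tile across columns 1-20 and work as-is.
Row 14: chart row 2, WS - tiled (columns 1-20): p k k k k p p k k k k p p k k k k p p k; work from column 20 back to 1 with k<->p swapped.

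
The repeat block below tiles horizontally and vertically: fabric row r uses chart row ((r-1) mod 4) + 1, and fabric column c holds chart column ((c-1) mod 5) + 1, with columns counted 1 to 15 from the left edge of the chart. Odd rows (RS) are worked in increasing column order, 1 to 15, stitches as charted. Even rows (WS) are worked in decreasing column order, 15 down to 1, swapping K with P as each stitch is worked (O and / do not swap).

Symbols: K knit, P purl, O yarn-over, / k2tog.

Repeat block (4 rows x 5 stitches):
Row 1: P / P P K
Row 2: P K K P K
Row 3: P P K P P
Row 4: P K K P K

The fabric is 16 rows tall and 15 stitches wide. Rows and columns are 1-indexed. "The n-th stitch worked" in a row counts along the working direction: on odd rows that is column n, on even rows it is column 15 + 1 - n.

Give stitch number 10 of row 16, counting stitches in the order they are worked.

For row 16: chart row = ((16-1) mod 4) + 1 = 4; this is a WS (even) row.
Chart row 4 tiled across columns 1-15: P K K P K P K K P K P K K P K
WS: work from column 15 back to column 1 (reverse the tiled row), swapping K<->P (O and / unchanged).
Row 16 as worked: P K P P K P K P P K P K P P K
Counting 10 along the worked row gives K.

== STITCH ==
K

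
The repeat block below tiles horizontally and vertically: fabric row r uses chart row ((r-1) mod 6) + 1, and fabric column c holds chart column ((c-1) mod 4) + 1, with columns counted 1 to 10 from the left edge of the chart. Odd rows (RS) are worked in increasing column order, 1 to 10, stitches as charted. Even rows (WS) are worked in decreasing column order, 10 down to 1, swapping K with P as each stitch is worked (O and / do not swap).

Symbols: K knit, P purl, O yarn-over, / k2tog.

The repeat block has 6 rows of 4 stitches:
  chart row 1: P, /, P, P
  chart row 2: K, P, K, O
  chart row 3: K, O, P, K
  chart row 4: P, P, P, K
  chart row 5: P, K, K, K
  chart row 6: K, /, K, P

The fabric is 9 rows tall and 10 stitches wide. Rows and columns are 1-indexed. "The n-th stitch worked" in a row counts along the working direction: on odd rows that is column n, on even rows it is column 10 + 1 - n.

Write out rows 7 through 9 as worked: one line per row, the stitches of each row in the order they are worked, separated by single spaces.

Rows as worked:
P / P P P / P P P /
K P O P K P O P K P
K O P K K O P K K O

Derivation:
Row 7: chart row 1, RS - tile across columns 1-10 and work as-is.
Row 8: chart row 2, WS - tiled (columns 1-10): K P K O K P K O K P; work from column 10 back to 1 with K<->P swapped.
Row 9: chart row 3, RS - tile across columns 1-10 and work as-is.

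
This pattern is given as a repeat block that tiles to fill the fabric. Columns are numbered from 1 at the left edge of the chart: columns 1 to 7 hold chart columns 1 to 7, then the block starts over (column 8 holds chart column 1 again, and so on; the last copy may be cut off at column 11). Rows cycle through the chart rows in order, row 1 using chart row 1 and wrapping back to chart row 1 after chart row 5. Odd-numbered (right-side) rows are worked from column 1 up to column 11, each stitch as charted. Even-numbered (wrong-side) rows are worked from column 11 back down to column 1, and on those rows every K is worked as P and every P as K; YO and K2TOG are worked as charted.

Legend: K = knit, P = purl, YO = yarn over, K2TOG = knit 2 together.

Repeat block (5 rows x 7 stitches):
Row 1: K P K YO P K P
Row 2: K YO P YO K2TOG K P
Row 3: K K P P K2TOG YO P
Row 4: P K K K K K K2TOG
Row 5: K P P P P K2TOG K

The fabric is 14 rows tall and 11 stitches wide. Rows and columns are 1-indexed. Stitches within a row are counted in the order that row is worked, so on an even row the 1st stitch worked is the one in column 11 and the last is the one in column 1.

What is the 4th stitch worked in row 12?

== STITCH ==
P

Derivation:
For row 12: chart row = ((12-1) mod 5) + 1 = 2; this is a WS (even) row.
Chart row 2 tiled across columns 1-11: K YO P YO K2TOG K P K YO P YO
WS row: flip the tiled sequence (start at column 11) and apply K<->P; YO and K2TOG stay.
Row 12 as worked: YO K YO P K P K2TOG YO K YO P
Stitch 4 in working order -> P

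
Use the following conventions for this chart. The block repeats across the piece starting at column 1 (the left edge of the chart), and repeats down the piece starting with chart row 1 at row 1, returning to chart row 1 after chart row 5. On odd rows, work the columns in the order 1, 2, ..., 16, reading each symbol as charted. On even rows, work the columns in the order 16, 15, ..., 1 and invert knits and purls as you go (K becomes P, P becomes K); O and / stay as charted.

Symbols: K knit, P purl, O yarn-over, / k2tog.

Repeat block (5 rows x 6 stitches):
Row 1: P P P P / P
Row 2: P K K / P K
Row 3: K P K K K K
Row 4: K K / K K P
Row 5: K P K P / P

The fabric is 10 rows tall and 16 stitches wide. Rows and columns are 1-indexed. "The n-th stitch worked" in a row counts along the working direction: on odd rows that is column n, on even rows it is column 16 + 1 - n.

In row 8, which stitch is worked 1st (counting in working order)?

Row 8: (8-1) mod 5 = 2, so use chart row 3. Even row -> WS.
Chart row 3 tiled across columns 1-16: K P K K K K K P K K K K K P K K
WS row: flip the tiled sequence (start at column 16) and apply K<->P; O and / stay.
Row 8 as worked: P P K P P P P P K P P P P P K P
Stitch 1 in working order -> P

== STITCH ==
P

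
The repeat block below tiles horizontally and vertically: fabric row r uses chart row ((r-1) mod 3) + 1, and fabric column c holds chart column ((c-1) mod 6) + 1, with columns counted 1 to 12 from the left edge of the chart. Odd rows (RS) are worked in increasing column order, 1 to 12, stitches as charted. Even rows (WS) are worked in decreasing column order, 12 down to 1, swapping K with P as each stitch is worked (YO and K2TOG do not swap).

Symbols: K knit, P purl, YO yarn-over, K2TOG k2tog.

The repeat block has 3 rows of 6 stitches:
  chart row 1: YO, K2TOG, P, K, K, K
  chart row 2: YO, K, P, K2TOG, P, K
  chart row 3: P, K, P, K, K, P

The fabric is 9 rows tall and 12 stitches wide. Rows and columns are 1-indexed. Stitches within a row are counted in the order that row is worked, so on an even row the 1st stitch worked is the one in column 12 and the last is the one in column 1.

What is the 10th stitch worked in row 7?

Row 7: (7-1) mod 3 = 0, so use chart row 1. Odd row -> RS.
Chart row 1 tiled across columns 1-12: YO K2TOG P K K K YO K2TOG P K K K
RS: work column 1 to column 12, symbols as charted — the tiled row is the row as worked.
Counting 10 along the worked row gives K.

Result:
K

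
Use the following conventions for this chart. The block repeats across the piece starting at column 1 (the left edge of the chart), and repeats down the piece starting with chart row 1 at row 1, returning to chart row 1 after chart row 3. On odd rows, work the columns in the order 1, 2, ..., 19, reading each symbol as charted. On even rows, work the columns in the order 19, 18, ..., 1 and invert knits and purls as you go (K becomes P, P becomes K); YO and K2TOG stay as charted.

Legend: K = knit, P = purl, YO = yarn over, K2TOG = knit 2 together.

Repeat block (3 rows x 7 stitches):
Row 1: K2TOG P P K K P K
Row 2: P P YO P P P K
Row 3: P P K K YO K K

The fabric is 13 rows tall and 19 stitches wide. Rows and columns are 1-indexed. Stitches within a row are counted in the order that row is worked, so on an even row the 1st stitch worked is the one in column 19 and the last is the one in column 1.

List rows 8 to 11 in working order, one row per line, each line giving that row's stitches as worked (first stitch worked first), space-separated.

== ROWS AS WORKED ==
K K YO K K P K K K YO K K P K K K YO K K
P P K K YO K K P P K K YO K K P P K K YO
P P K K K2TOG P K P P K K K2TOG P K P P K K K2TOG
P P YO P P P K P P YO P P P K P P YO P P

Derivation:
Row 8: chart row 2, WS - tiled (columns 1-19): P P YO P P P K P P YO P P P K P P YO P P; work from column 19 back to 1 with K<->P swapped.
Row 9: chart row 3, RS - tile across columns 1-19 and work as-is.
Row 10: chart row 1, WS - tiled (columns 1-19): K2TOG P P K K P K K2TOG P P K K P K K2TOG P P K K; work from column 19 back to 1 with K<->P swapped.
Row 11: chart row 2, RS - tile across columns 1-19 and work as-is.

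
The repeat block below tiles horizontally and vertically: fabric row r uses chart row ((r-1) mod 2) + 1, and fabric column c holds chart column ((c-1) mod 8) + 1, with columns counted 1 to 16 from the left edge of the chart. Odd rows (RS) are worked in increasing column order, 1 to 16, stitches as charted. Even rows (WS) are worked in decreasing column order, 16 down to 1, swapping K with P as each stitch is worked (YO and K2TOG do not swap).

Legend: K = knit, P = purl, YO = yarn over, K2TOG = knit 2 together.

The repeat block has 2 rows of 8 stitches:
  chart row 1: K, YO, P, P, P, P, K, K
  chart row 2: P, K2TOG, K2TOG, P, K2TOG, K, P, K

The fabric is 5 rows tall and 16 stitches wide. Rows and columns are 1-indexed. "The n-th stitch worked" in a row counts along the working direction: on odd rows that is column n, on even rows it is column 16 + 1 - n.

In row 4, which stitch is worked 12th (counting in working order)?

Result:
K2TOG

Derivation:
For row 4: chart row = ((4-1) mod 2) + 1 = 2; this is a WS (even) row.
Chart row 2 tiled across columns 1-16: P K2TOG K2TOG P K2TOG K P K P K2TOG K2TOG P K2TOG K P K
WS row: flip the tiled sequence (start at column 16) and apply K<->P; YO and K2TOG stay.
Row 4 as worked: P K P K2TOG K K2TOG K2TOG K P K P K2TOG K K2TOG K2TOG K
Stitch 12 in working order -> K2TOG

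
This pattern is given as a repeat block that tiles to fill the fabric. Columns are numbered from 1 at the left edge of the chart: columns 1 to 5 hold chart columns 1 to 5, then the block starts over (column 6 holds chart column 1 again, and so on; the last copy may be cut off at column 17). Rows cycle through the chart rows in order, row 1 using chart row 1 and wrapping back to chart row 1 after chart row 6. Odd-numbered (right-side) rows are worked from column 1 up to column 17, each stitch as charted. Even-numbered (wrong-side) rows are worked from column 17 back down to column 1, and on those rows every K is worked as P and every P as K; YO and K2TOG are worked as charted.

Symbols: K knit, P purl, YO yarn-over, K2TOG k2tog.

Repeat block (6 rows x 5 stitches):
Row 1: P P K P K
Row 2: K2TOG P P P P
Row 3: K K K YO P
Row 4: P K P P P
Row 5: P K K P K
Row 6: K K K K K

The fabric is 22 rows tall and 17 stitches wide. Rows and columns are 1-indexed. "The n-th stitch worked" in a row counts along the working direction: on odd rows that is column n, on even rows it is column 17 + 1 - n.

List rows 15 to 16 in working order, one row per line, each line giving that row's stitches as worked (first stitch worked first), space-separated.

Row 15: chart row 3, RS - tile across columns 1-17 and work as-is.
Row 16: chart row 4, WS - tiled (columns 1-17): P K P P P P K P P P P K P P P P K; work from column 17 back to 1 with K<->P swapped.

Rows as worked:
K K K YO P K K K YO P K K K YO P K K
P K K K K P K K K K P K K K K P K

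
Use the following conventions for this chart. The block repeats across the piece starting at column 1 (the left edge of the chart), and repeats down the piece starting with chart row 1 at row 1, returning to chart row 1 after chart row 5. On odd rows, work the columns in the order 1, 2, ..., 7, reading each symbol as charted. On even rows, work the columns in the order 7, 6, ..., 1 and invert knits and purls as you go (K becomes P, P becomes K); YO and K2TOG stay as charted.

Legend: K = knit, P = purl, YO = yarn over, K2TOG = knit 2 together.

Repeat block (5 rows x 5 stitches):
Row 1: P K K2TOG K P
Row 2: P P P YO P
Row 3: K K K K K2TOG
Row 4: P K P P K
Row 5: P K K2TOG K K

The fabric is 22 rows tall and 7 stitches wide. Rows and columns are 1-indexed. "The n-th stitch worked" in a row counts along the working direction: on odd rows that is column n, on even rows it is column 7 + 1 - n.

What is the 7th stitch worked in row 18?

Stitch:
P

Derivation:
Row 18 uses chart row ((18-1) mod 5)+1 = 3. Row 18 is even, so WS.
Chart row 3 tiled across columns 1-7: K K K K K2TOG K K
Wrong side: read the tiled row from column 7 down to 1 and exchange K with P (leave YO, K2TOG).
Row 18 as worked: P P K2TOG P P P P
Stitch 7 in working order -> P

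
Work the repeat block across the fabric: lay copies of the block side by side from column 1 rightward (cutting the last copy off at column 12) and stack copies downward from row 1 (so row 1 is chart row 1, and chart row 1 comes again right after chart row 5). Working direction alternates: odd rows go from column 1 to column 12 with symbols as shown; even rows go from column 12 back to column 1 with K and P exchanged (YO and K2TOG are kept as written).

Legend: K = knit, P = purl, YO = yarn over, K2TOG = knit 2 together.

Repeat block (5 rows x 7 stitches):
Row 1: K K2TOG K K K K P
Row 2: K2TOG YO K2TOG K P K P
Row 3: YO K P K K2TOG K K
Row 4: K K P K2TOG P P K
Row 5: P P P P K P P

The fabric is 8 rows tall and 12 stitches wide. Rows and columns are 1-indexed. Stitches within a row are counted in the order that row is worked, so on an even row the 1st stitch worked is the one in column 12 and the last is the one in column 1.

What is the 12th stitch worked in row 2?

Row 2 uses chart row ((2-1) mod 5)+1 = 2. Row 2 is even, so WS.
Chart row 2 tiled across columns 1-12: K2TOG YO K2TOG K P K P K2TOG YO K2TOG K P
WS: work from column 12 back to column 1 (reverse the tiled row), swapping K<->P (YO and K2TOG unchanged).
Row 2 as worked: K P K2TOG YO K2TOG K P K P K2TOG YO K2TOG
Stitch 12 in working order -> K2TOG

== STITCH ==
K2TOG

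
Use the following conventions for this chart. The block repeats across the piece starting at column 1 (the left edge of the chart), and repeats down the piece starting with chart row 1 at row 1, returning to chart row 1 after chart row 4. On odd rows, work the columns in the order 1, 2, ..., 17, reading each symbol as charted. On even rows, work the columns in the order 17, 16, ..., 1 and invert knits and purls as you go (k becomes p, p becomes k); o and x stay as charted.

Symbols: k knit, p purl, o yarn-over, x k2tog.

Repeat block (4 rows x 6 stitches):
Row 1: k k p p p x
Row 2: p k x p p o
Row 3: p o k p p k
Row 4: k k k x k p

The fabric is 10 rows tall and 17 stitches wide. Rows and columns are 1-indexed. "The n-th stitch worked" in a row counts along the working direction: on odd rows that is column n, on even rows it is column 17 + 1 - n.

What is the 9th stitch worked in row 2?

Stitch:
x

Derivation:
For row 2: chart row = ((2-1) mod 4) + 1 = 2; this is a WS (even) row.
Chart row 2 tiled across columns 1-17: p k x p p o p k x p p o p k x p p
WS row: flip the tiled sequence (start at column 17) and apply k<->p; o and x stay.
Row 2 as worked: k k x p k o k k x p k o k k x p k
The 9th stitch worked is x.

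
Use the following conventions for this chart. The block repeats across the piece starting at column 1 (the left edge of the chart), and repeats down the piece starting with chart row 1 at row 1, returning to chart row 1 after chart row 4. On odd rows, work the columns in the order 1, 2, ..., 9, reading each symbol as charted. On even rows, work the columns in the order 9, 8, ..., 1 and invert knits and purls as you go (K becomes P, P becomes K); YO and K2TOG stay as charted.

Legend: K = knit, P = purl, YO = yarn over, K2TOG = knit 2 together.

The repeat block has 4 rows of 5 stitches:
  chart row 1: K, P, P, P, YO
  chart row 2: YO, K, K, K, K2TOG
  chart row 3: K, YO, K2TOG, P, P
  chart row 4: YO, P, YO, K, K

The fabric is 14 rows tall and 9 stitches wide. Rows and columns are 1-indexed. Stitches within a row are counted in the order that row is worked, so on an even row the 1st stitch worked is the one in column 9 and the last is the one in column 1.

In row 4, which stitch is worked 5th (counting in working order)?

For row 4: chart row = ((4-1) mod 4) + 1 = 4; this is a WS (even) row.
Chart row 4 tiled across columns 1-9: YO P YO K K YO P YO K
WS row: flip the tiled sequence (start at column 9) and apply K<->P; YO and K2TOG stay.
Row 4 as worked: P YO K YO P P YO K YO
Counting 5 along the worked row gives P.

Result:
P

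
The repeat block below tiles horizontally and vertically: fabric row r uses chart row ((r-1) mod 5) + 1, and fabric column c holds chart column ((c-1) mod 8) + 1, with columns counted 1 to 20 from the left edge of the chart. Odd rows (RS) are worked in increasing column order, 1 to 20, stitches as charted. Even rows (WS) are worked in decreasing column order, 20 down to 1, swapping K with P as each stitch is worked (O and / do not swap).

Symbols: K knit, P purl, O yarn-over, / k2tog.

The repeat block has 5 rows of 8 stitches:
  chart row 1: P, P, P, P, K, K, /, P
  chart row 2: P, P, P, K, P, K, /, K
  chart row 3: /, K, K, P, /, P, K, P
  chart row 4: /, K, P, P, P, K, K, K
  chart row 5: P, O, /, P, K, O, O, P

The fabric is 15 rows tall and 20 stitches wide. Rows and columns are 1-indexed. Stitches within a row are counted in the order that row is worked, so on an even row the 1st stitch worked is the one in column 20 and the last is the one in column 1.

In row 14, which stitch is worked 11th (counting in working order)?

Row 14: (14-1) mod 5 = 3, so use chart row 4. Even row -> WS.
Chart row 4 tiled across columns 1-20: / K P P P K K K / K P P P K K K / K P P
WS: work from column 20 back to column 1 (reverse the tiled row), swapping K<->P (O and / unchanged).
Row 14 as worked: K K P / P P P K K K P / P P P K K K P /
Counting 11 along the worked row gives P.

Result:
P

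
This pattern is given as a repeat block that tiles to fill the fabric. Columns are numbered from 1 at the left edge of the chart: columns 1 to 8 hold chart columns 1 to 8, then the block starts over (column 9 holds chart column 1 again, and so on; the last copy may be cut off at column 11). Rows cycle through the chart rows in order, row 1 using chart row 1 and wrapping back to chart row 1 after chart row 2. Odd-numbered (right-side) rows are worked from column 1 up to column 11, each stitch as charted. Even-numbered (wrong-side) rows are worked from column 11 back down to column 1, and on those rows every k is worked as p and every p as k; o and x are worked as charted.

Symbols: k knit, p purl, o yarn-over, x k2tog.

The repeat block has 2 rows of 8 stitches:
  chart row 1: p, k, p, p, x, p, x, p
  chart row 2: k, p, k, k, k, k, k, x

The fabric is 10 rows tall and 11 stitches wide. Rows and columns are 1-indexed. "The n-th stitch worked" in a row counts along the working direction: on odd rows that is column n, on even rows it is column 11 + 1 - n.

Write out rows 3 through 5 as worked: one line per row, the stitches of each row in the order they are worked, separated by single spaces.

Row 3: chart row 1, RS - tile across columns 1-11 and work as-is.
Row 4: chart row 2, WS - tiled (columns 1-11): k p k k k k k x k p k; work from column 11 back to 1 with k<->p swapped.
Row 5: chart row 1, RS - tile across columns 1-11 and work as-is.

Rows as worked:
p k p p x p x p p k p
p k p x p p p p p k p
p k p p x p x p p k p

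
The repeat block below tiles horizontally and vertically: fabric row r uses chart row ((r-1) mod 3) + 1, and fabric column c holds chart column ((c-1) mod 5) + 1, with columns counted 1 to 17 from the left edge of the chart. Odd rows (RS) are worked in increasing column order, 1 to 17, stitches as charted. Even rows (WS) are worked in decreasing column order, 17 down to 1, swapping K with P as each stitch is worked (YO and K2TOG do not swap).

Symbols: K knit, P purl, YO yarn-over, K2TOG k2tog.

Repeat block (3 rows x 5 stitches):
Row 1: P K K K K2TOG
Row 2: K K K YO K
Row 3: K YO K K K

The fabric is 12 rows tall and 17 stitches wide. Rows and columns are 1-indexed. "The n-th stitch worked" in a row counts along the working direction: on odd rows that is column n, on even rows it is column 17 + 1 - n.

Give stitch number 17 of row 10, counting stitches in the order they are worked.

Stitch:
K

Derivation:
Row 10 uses chart row ((10-1) mod 3)+1 = 1. Row 10 is even, so WS.
Chart row 1 tiled across columns 1-17: P K K K K2TOG P K K K K2TOG P K K K K2TOG P K
WS row: flip the tiled sequence (start at column 17) and apply K<->P; YO and K2TOG stay.
Row 10 as worked: P K K2TOG P P P K K2TOG P P P K K2TOG P P P K
The 17th stitch worked is K.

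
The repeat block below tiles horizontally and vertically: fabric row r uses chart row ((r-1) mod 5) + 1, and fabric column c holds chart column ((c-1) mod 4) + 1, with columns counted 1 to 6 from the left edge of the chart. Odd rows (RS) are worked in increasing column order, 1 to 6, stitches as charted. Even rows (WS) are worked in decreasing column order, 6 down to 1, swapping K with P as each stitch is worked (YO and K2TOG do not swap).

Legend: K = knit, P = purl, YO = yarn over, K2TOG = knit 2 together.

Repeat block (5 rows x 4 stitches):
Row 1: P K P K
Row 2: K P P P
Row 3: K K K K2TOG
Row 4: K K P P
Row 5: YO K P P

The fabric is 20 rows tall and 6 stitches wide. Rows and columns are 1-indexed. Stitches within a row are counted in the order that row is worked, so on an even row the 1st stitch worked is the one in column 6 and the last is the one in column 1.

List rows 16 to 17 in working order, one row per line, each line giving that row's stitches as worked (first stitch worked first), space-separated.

Row 16: chart row 1, WS - tiled (columns 1-6): P K P K P K; work from column 6 back to 1 with K<->P swapped.
Row 17: chart row 2, RS - tile across columns 1-6 and work as-is.

Rows as worked:
P K P K P K
K P P P K P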